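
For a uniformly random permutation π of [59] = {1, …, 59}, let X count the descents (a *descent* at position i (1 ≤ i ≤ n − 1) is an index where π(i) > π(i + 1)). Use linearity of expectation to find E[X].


Write X = Σ X_I over i = 1, …, 58, with X_I the indicator of one descent.
There are 58 indicators.
For each fixed i, the pair (π(i), π(i+1)) is a uniformly random ordered pair of distinct values from {1, …, 59}; by symmetry P[π(i) > π(i+1)] = 1/2.
By linearity: E[X] = 58 · (1/2) = (59 − 1) · (1/2) = 29 ≈ 29.0000.

E[X] = 29 = 29.0000.


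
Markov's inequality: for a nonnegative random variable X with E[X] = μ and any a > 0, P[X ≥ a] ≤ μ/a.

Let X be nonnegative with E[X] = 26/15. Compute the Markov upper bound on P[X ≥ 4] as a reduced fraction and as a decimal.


μ = E[X] = 26/15, a = 4.
Markov: P[X ≥ 4] ≤ μ/a = (26/15)/4 = 13/30.
Numerically: ≈ 0.433333.
(Since a = 4 > μ = 1.733333, the bound 13/30 is < 1 and informative.)

P[X ≥ 4] ≤ 13/30 ≈ 0.433333.


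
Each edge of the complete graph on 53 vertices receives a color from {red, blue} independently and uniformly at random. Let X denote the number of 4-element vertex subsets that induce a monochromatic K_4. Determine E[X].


Let X = Σ_S X_S over the C(53, 4) = 292825 subsets S of size 4, where X_S = 1 if the K_4 on S is monochromatic.
For a fixed S, the K_4 on S has C(4, 2) = 6 edges. P[all 6 edges red] = (1/2)^6, and likewise for blue, so P[monochromatic] = 2·(1/2)^6 = 2^{1 − 6} = 1/32.
Summing: E[X] = C(53, 4) · 2^{1 − 6} = 292825 · 1/32 = 292825/32.
Numerically: E[X] ≈ 9150.7812.

E[X] = C(53,4)·2^(1−C(4,2)) = 292825/32 ≈ 9150.7812.


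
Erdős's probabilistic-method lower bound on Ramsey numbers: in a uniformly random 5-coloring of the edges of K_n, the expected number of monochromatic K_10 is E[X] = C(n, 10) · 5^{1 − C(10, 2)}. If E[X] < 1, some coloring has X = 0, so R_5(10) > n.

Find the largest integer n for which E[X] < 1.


We need C(n, 10) · 5^{1 − 45} < 1, i.e. C(n, 10) < 5^{45 − 1} = 5684341886080801486968994140625.
Check values of n near the boundary:
  n = 5391: C(5391, 10) = 5666344714787188828795213697883; 5666344714787188828795213697883 < 5684341886080801486968994140625? YES
  n = 5392: C(5392, 10) = 5676873040158402483252283957448; 5676873040158402483252283957448 < 5684341886080801486968994140625? YES
  n = 5393: C(5393, 10) = 5687418968154238267170642278008; 5687418968154238267170642278008 < 5684341886080801486968994140625? NO
  n = 5394: C(5394, 10) = 5697982524930156243149785372878; 5697982524930156243149785372878 < 5684341886080801486968994140625? NO
The largest n with C(n, 10) < 5684341886080801486968994140625 is n = 5392 (where E[X] = 5676873040158402483252283957448/5684341886080801486968994140625 ≈ 0.9987). Hence R_5(10) > 5392, i.e. R_5(10) ≥ 5393.

Largest n = 5392; hence R_5(10) > 5392.


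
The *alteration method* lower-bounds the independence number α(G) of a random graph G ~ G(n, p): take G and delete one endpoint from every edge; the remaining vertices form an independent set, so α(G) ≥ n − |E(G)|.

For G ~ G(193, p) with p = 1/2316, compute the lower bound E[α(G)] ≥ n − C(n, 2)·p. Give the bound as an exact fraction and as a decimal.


E[|E(G)|] = C(193, 2)·p = 18528 · (1/2316) = 8.
E[α(G)] ≥ n − E[|E(G)|] = 193 − 8 = 185.
Numerically: ≈ 185.000000.
(This is only a lower bound; the true E[α(G)] may be larger.)

E[α(G)] ≥ 185 ≈ 185.000000.


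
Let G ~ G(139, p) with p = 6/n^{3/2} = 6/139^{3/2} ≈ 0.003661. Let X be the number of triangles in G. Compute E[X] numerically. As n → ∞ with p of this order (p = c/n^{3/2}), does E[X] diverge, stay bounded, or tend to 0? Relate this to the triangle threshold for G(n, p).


Number of potential triangles: C(139, 3) = 437989.
Each occurs with probability p³ ≈ (0.003661)³ ≈ 4.907803e-08.
By linearity: E[X] = C(139, 3)·p³ ≈ 437989 · 4.907803e-08 ≈ 0.0215.
Since α = 3/2 > 1, p = c/n^{3/2} = o(1/n) is below the triangle threshold p ~ 1/n. Asymptotically E[X] ~ (c³/6)·n^{3(1−α)} = (6³/6)·n^{-1.5} → 0, so by Markov's inequality G has no triangles w.h.p.

E[X] ≈ 0.0215; in regime p = Θ(1/n^{3/2}) E[X] tends to 0 (below the triangle threshold p ~ 1/n).


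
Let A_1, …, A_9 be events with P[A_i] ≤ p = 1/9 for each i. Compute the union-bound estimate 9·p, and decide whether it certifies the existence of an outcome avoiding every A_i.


Union bound: P[∪_{i=1}^{9} A_i] ≤ Σ_i P[A_i] ≤ 9·p = 9·(1/9) = 1.
Numerically: 1 ≈ 1.000000.
Is 1 < 1? NO.
Since the bound 1 is ≥ 1, the union bound is uninformative here; it does NOT by itself certify existence.

9·p = 1 ≈ 1.000000; existence NOT certified by the union bound.


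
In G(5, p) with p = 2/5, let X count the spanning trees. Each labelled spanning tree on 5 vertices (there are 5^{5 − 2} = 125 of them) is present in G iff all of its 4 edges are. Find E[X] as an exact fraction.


K_5 has 5^{5 − 2} = 125 labelled spanning trees.
For each such spanning tree H, let X_H = 1 if all 4 edges of H are present in G. Then P[X_H = 1] = p^{4} = (2/5)^{4} = 16/625.
Summing the indicators: E[X] = Σ_H E[X_H] = 125 · p^{4} = 125 · 16/625 = 16/5.
Numerically: E[X] ≈ 3.2.

E[X] = 125 · (2/5)^{4} = 16/5 ≈ 3.2.


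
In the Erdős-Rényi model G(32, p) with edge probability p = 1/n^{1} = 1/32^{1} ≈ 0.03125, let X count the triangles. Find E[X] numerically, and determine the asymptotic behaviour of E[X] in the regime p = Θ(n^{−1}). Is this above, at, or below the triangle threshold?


Number of potential triangles: C(32, 3) = 4960.
Each occurs with probability p³ ≈ (0.03125)³ ≈ 3.0517578e-05.
By linearity: E[X] = C(32, 3)·p³ ≈ 4960 · 3.0517578e-05 ≈ 0.15137.
Here α = 1, so p = 1/n is exactly at the triangle threshold p ~ 1/n. Asymptotically E[X] → c³/6 = 1³/6 = 1/6 ≈ 0.16667, a bounded constant. In this regime the triangle count is asymptotically Poisson(c³/6).

E[X] ≈ 0.15137; in regime p = Θ(1/n^{1}) E[X] stays bounded (at the triangle threshold p ~ 1/n).


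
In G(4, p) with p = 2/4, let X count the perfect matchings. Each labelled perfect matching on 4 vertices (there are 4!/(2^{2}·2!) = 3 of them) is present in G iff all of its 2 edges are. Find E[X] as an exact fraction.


K_4 has 4!/(2^{2}·2!) = 3 labelled perfect matchings.
For each such perfect matching H, let X_H = 1 if all 2 edges of H are present in G. Then P[X_H = 1] = p^{2} = (1/2)^{2} = 1/4.
By linearity: E[X] = Σ_H E[X_H] = 3 · p^{2} = 3 · 1/4 = 3/4.
Numerically: E[X] ≈ 0.75.

E[X] = 3 · (1/2)^{2} = 3/4 ≈ 0.75.


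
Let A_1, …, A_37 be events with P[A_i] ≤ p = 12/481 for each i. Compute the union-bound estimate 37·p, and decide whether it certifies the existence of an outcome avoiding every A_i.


Union bound: P[∪_{i=1}^{37} A_i] ≤ Σ_i P[A_i] ≤ 37·p = 37·(12/481) = 12/13.
Numerically: 12/13 ≈ 0.9231.
Is 12/13 < 1? YES.
Since P[∪ A_i] ≤ 12/13 < 1, the complement has P[∩ A_i^c] ≥ 1 − 12/13 = 1/13 > 0, so some outcome avoids every A_i.

37·p = 12/13 ≈ 0.9231; existence CERTIFIED by the union bound.


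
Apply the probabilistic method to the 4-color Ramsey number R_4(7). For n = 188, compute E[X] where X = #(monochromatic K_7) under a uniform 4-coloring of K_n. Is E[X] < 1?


E[X] = C(188, 7) · 4^{1 − 21} = 1470936391496 · 4^{−20} = 1470936391496/1099511627776.
As a reduced fraction: E[X] = 183867048937/137438953472 ≈ 1.338.
Is E[X] < 1? NO.
Since E[X] ≥ 1, the first-moment bound is inconclusive at n = 188; it does NOT by itself certify R_4(7) > 188.

E[X] = 183867048937/137438953472 ≈ 1.338; E[X] ≥ 1; first-moment method inconclusive here.


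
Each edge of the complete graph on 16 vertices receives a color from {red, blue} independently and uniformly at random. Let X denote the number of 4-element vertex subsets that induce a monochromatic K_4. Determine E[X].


Let X = Σ_S X_S over the C(16, 4) = 1820 subsets S of size 4, where X_S = 1 if the K_4 on S is monochromatic.
For a fixed S, the K_4 on S has C(4, 2) = 6 edges. P[all 6 edges red] = (1/2)^6, and likewise for blue, so P[monochromatic] = 2·(1/2)^6 = 2^{1 − 6} = 1/32.
By linearity: E[X] = C(16, 4) · 2^{1 − 6} = 1820 · 1/32 = 455/8.
Numerically: E[X] ≈ 56.875.

E[X] = C(16,4)·2^(1−C(4,2)) = 455/8 ≈ 56.875.


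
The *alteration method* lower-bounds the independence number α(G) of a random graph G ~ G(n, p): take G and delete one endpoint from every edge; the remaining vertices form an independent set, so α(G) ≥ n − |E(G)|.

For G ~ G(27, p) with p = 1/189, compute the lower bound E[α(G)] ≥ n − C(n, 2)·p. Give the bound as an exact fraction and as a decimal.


E[|E(G)|] = C(27, 2)·p = 351 · (1/189) = 13/7.
E[α(G)] ≥ n − E[|E(G)|] = 27 − 13/7 = 176/7.
Numerically: ≈ 25.142857.
(This is only a lower bound; the true E[α(G)] may be larger.)

E[α(G)] ≥ 176/7 ≈ 25.142857.


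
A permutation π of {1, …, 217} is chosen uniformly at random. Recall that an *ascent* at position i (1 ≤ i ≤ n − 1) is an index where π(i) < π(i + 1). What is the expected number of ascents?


Write X = Σ X_I over i = 1, …, 216, with X_I the indicator of one ascent.
There are 216 indicators.
For each fixed i, the pair (π(i), π(i+1)) is a uniformly random ordered pair of distinct values from {1, …, 217}; by symmetry P[π(i) < π(i+1)] = 1/2.
By linearity: E[X] = 216 · (1/2) = (217 − 1) · (1/2) = 108 ≈ 108.00000.

E[X] = 108 = 108.00000.


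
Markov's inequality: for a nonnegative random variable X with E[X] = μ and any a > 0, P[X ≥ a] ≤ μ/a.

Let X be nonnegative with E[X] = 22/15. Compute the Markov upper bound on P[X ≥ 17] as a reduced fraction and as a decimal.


μ = E[X] = 22/15, a = 17.
Markov: P[X ≥ 17] ≤ μ/a = (22/15)/17 = 22/255.
Numerically: ≈ 0.086.
(Since a = 17 > μ = 1.467, the bound 22/255 is < 1 and informative.)

P[X ≥ 17] ≤ 22/255 ≈ 0.086.


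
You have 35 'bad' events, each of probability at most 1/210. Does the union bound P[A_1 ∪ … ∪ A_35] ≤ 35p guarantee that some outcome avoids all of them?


Union bound: P[∪_{i=1}^{35} A_i] ≤ Σ_i P[A_i] ≤ 35·p = 35·(1/210) = 1/6.
Numerically: 1/6 ≈ 0.1666667.
Is 1/6 < 1? YES.
Since P[∪ A_i] ≤ 1/6 < 1, the complement has P[∩ A_i^c] ≥ 1 − 1/6 = 5/6 > 0, so some outcome avoids every A_i.

35·p = 1/6 ≈ 0.1666667; existence CERTIFIED by the union bound.


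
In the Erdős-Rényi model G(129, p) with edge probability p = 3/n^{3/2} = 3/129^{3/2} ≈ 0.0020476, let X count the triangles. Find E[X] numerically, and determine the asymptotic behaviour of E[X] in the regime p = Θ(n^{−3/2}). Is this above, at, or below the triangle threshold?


Number of potential triangles: C(129, 3) = 349504.
Each occurs with probability p³ ≈ (0.0020476)³ ≈ 8.5844024e-09.
By linearity: E[X] = C(129, 3)·p³ ≈ 349504 · 8.5844024e-09 ≈ 0.00300.
Since α = 3/2 > 1, p = c/n^{3/2} = o(1/n) is below the triangle threshold p ~ 1/n. Asymptotically E[X] ~ (c³/6)·n^{3(1−α)} = (3³/6)·n^{-1.5} → 0, so by Markov's inequality G has no triangles w.h.p.

E[X] ≈ 0.00300; in regime p = Θ(1/n^{3/2}) E[X] tends to 0 (below the triangle threshold p ~ 1/n).


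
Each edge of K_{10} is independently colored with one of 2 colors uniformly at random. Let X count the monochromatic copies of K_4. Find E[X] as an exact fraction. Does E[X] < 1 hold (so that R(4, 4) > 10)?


E[X] = C(10, 4) · 2^{1 − 6} = 210 · 2^{−5} = 210/32.
As a reduced fraction: E[X] = 105/16 ≈ 6.56250.
Is E[X] < 1? NO.
Since E[X] ≥ 1, the first-moment bound is inconclusive at n = 10; it does NOT by itself certify R(4, 4) > 10.

E[X] = 105/16 ≈ 6.56250; E[X] ≥ 1; first-moment method inconclusive here.


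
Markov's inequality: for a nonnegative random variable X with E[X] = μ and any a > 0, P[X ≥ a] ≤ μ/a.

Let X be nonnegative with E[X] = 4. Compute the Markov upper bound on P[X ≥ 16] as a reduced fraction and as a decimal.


μ = E[X] = 4, a = 16.
Markov: P[X ≥ 16] ≤ μ/a = (4)/16 = 1/4.
Numerically: ≈ 0.2500.
(Since a = 16 > μ = 4.0000, the bound 1/4 is < 1 and informative.)

P[X ≥ 16] ≤ 1/4 ≈ 0.2500.


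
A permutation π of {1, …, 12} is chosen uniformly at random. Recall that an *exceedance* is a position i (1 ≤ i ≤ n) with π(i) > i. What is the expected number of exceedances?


Write X = Σ_{i=1}^{12} X_i, where X_i = 1_{π(i) > i}.
For each fixed i, π(i) is uniform over {1, …, 12} (marginal of a uniform permutation), so P[π(i) > i] = (n − i)/n. Summing: Σ_{i=1}^{12} (n − i)/n = (0 + 1 + … + 11)/12 = 12(12 − 1)/(2·12) = (12 − 1)/2.
Hence E[X] = Σ_{i=1}^{12} (12 − i)/12 = 11/2 ≈ 5.5000.

E[X] = 11/2 = 5.5000.


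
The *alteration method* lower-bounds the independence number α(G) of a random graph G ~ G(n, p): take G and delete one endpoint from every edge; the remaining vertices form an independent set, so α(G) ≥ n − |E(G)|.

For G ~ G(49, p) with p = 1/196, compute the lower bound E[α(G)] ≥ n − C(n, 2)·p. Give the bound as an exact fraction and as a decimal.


E[|E(G)|] = C(49, 2)·p = 1176 · (1/196) = 6.
E[α(G)] ≥ n − E[|E(G)|] = 49 − 6 = 43.
Numerically: ≈ 43.000000.
(This is only a lower bound; the true E[α(G)] may be larger.)

E[α(G)] ≥ 43 ≈ 43.000000.


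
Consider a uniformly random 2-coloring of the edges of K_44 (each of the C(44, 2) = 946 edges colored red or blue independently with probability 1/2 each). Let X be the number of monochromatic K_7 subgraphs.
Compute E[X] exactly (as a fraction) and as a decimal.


Let X = Σ_S X_S over the C(44, 7) = 38320568 subsets S of size 7, where X_S = 1 if the K_7 on S is monochromatic.
For a fixed S, the K_7 on S has C(7, 2) = 21 edges. P[all 21 edges red] = (1/2)^21, and likewise for blue, so P[monochromatic] = 2·(1/2)^21 = 2^{1 − 21} = 1/1048576.
Summing: E[X] = C(44, 7) · 2^{1 − 21} = 38320568 · 1/1048576 = 4790071/131072.
Numerically: E[X] ≈ 36.5453.

E[X] = C(44,7)·2^(1−C(7,2)) = 4790071/131072 ≈ 36.5453.


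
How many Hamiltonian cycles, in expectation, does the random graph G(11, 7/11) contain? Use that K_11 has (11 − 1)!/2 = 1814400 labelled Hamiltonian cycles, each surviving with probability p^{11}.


K_11 has (11 − 1)!/2 = 1814400 labelled Hamiltonian cycles.
For each such Hamiltonian cycle H, let X_H = 1 if all 11 edges of H are present in G. Then P[X_H = 1] = p^{11} = (7/11)^{11} = 1977326743/285311670611.
By linearity of expectation: E[X] = Σ_H E[X_H] = 1814400 · p^{11} = 1814400 · 1977326743/285311670611 = 3587661642499200/285311670611.
Numerically: E[X] ≈ 12575.

E[X] = 1814400 · (7/11)^{11} = 3587661642499200/285311670611 ≈ 12575.


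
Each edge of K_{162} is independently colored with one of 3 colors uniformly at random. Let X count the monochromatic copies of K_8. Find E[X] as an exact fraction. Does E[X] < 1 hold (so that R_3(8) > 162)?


E[X] = C(162, 8) · 3^{1 − 28} = 9870758125020 · 3^{−27} = 9870758125020/7625597484987.
As a reduced fraction: E[X] = 121861211420/94143178827 ≈ 1.294.
Is E[X] < 1? NO.
Since E[X] ≥ 1, the first-moment bound is inconclusive at n = 162; it does NOT by itself certify R_3(8) > 162.

E[X] = 121861211420/94143178827 ≈ 1.294; E[X] ≥ 1; first-moment method inconclusive here.


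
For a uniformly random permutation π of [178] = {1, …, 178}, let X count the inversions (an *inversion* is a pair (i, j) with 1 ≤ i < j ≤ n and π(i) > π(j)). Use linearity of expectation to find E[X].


Write X = Σ X_I over the C(178, 2) = 15753 pairs i < j, with X_I the indicator of one inversion.
There are 15753 indicators.
For each fixed pair i < j, the values π(i) and π(j) are two distinct elements of {1, …, 178} in uniformly random order; by symmetry P[π(i) > π(j)] = 1/2.
By linearity: E[X] = 15753 · (1/2) = C(178, 2) · (1/2) = 15753/2 = 15753/2 ≈ 7876.500000.

E[X] = 15753/2 = 7876.500000.


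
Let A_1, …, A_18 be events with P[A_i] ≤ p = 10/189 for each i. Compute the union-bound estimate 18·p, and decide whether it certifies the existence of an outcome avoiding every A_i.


Union bound: P[∪_{i=1}^{18} A_i] ≤ Σ_i P[A_i] ≤ 18·p = 18·(10/189) = 20/21.
Numerically: 20/21 ≈ 0.952.
Is 20/21 < 1? YES.
Since P[∪ A_i] ≤ 20/21 < 1, the complement has P[∩ A_i^c] ≥ 1 − 20/21 = 1/21 > 0, so some outcome avoids every A_i.

18·p = 20/21 ≈ 0.952; existence CERTIFIED by the union bound.


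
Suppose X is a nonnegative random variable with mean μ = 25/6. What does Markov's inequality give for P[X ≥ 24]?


μ = E[X] = 25/6, a = 24.
Markov: P[X ≥ 24] ≤ μ/a = (25/6)/24 = 25/144.
Numerically: ≈ 0.1736.
(Since a = 24 > μ = 4.1667, the bound 25/144 is < 1 and informative.)

P[X ≥ 24] ≤ 25/144 ≈ 0.1736.


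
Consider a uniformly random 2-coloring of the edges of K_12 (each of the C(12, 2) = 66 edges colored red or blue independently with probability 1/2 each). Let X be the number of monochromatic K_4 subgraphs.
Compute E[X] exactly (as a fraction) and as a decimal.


Let X = Σ_S X_S over the C(12, 4) = 495 subsets S of size 4, where X_S = 1 if the K_4 on S is monochromatic.
For a fixed S, the K_4 on S has C(4, 2) = 6 edges. P[all 6 edges red] = (1/2)^6, and likewise for blue, so P[monochromatic] = 2·(1/2)^6 = 2^{1 − 6} = 1/32.
Summing: E[X] = C(12, 4) · 2^{1 − 6} = 495 · 1/32 = 495/32.
Numerically: E[X] ≈ 15.4688.

E[X] = C(12,4)·2^(1−C(4,2)) = 495/32 ≈ 15.4688.


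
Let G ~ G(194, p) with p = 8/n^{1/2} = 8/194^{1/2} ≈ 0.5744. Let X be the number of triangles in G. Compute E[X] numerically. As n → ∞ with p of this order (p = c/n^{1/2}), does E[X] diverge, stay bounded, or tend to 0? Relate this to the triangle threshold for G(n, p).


Number of potential triangles: C(194, 3) = 1198144.
Each occurs with probability p³ ≈ (0.5744)³ ≈ 1.894817e-01.
By linearity: E[X] = C(194, 3)·p³ ≈ 1198144 · 1.894817e-01 ≈ 227026.4109.
Since α = 1/2 < 1, p = c/n^{1/2} ≫ 1/n is above the triangle threshold p ~ 1/n. Asymptotically E[X] ~ (c³/6)·n^{3(1−α)} = (8³/6)·n^{1.5} → ∞; triangles are abundant w.h.p.

E[X] ≈ 227026.4109; in regime p = Θ(1/n^{1/2}) E[X] diverges (above the triangle threshold p ~ 1/n).


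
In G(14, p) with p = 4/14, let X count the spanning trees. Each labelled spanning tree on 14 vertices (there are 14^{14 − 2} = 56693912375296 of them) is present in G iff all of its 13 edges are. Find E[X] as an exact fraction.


K_14 has 14^{14 − 2} = 56693912375296 labelled spanning trees.
For each such spanning tree H, let X_H = 1 if all 13 edges of H are present in G. Then P[X_H = 1] = p^{13} = (2/7)^{13} = 8192/96889010407.
By linearity: E[X] = Σ_H E[X_H] = 56693912375296 · p^{13} = 56693912375296 · 8192/96889010407 = 33554432/7.
Numerically: E[X] ≈ 4.79349e+06.

E[X] = 56693912375296 · (2/7)^{13} = 33554432/7 ≈ 4.79349e+06.


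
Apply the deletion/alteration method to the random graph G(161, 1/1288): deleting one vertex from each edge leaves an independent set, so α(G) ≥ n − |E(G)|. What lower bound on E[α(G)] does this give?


E[|E(G)|] = C(161, 2)·p = 12880 · (1/1288) = 10.
E[α(G)] ≥ n − E[|E(G)|] = 161 − 10 = 151.
Numerically: ≈ 151.00000.
(This is only a lower bound; the true E[α(G)] may be larger.)

E[α(G)] ≥ 151 ≈ 151.00000.


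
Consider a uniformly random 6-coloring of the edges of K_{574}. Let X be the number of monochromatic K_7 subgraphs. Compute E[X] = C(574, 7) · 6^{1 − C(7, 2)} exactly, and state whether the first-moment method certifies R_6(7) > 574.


E[X] = C(574, 7) · 6^{1 − 21} = 3926481655188664 · 6^{−20} = 3926481655188664/3656158440062976.
As a reduced fraction: E[X] = 490810206898583/457019805007872 ≈ 1.07394.
Is E[X] < 1? NO.
Since E[X] ≥ 1, the first-moment bound is inconclusive at n = 574; it does NOT by itself certify R_6(7) > 574.

E[X] = 490810206898583/457019805007872 ≈ 1.07394; E[X] ≥ 1; first-moment method inconclusive here.


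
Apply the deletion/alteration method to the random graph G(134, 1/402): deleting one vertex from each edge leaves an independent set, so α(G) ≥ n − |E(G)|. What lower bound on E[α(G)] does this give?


E[|E(G)|] = C(134, 2)·p = 8911 · (1/402) = 133/6.
E[α(G)] ≥ n − E[|E(G)|] = 134 − 133/6 = 671/6.
Numerically: ≈ 111.83333.
(This is only a lower bound; the true E[α(G)] may be larger.)

E[α(G)] ≥ 671/6 ≈ 111.83333.


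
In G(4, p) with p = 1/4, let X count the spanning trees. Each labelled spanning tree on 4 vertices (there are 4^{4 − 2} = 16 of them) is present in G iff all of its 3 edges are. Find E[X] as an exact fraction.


K_4 has 4^{4 − 2} = 16 labelled spanning trees.
For each such spanning tree H, let X_H = 1 if all 3 edges of H are present in G. Then P[X_H = 1] = p^{3} = (1/4)^{3} = 1/64.
By linearity of expectation: E[X] = Σ_H E[X_H] = 16 · p^{3} = 16 · 1/64 = 1/4.
Numerically: E[X] ≈ 0.25.

E[X] = 16 · (1/4)^{3} = 1/4 ≈ 0.25.


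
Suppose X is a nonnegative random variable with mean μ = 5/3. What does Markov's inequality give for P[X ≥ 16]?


μ = E[X] = 5/3, a = 16.
Markov: P[X ≥ 16] ≤ μ/a = (5/3)/16 = 5/48.
Numerically: ≈ 0.104167.
(Since a = 16 > μ = 1.666667, the bound 5/48 is < 1 and informative.)

P[X ≥ 16] ≤ 5/48 ≈ 0.104167.


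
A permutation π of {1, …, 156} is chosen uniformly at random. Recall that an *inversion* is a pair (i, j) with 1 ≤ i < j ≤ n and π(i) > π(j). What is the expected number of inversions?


Write X = Σ X_I over the C(156, 2) = 12090 pairs i < j, with X_I the indicator of one inversion.
There are 12090 indicators.
For each fixed pair i < j, the values π(i) and π(j) are two distinct elements of {1, …, 156} in uniformly random order; by symmetry P[π(i) > π(j)] = 1/2.
By linearity: E[X] = 12090 · (1/2) = C(156, 2) · (1/2) = 12090/2 = 6045 ≈ 6045.000000.

E[X] = 6045 = 6045.000000.


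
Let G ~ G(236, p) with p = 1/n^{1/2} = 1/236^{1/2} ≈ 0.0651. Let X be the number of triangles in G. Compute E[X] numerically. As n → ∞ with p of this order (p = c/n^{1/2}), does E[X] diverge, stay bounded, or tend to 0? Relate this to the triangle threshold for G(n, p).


Number of potential triangles: C(236, 3) = 2162940.
Each occurs with probability p³ ≈ (0.0651)³ ≈ 2.75824e-04.
By linearity: E[X] = C(236, 3)·p³ ≈ 2162940 · 2.75824e-04 ≈ 596.591.
Since α = 1/2 < 1, p = c/n^{1/2} ≫ 1/n is above the triangle threshold p ~ 1/n. Asymptotically E[X] ~ (c³/6)·n^{3(1−α)} = (1³/6)·n^{1.5} → ∞; triangles are abundant w.h.p.

E[X] ≈ 596.591; in regime p = Θ(1/n^{1/2}) E[X] diverges (above the triangle threshold p ~ 1/n).


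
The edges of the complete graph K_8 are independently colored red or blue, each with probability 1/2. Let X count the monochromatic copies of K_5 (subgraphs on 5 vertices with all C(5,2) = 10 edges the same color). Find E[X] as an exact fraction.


Let X = Σ_S X_S over the C(8, 5) = 56 subsets S of size 5, where X_S = 1 if the K_5 on S is monochromatic.
For a fixed S, the K_5 on S has C(5, 2) = 10 edges. P[all 10 edges red] = (1/2)^10, and likewise for blue, so P[monochromatic] = 2·(1/2)^10 = 2^{1 − 10} = 1/512.
Summing: E[X] = C(8, 5) · 2^{1 − 10} = 56 · 1/512 = 7/64.
Numerically: E[X] ≈ 0.109375.

E[X] = C(8,5)·2^(1−C(5,2)) = 7/64 ≈ 0.109375.


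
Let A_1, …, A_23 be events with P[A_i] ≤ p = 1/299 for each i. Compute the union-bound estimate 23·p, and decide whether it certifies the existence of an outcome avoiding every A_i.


Union bound: P[∪_{i=1}^{23} A_i] ≤ Σ_i P[A_i] ≤ 23·p = 23·(1/299) = 1/13.
Numerically: 1/13 ≈ 0.07692.
Is 1/13 < 1? YES.
Since P[∪ A_i] ≤ 1/13 < 1, the complement has P[∩ A_i^c] ≥ 1 − 1/13 = 12/13 > 0, so some outcome avoids every A_i.

23·p = 1/13 ≈ 0.07692; existence CERTIFIED by the union bound.


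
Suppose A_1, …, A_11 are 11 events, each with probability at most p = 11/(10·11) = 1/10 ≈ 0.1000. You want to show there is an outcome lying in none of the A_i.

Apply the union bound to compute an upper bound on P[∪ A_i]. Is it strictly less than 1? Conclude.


Union bound: P[∪_{i=1}^{11} A_i] ≤ Σ_i P[A_i] ≤ 11·p = 11·(1/10) = 11/10.
Numerically: 11/10 ≈ 1.1000.
Is 11/10 < 1? NO.
Since the bound 11/10 is ≥ 1, the union bound is uninformative here; it does NOT by itself certify existence.

11·p = 11/10 ≈ 1.1000; existence NOT certified by the union bound.


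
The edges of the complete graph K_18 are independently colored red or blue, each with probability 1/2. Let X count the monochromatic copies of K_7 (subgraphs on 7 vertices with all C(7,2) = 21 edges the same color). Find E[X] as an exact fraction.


Let X = Σ_S X_S over the C(18, 7) = 31824 subsets S of size 7, where X_S = 1 if the K_7 on S is monochromatic.
For a fixed S, the K_7 on S has C(7, 2) = 21 edges. P[all 21 edges red] = (1/2)^21, and likewise for blue, so P[monochromatic] = 2·(1/2)^21 = 2^{1 − 21} = 1/1048576.
Summing: E[X] = C(18, 7) · 2^{1 − 21} = 31824 · 1/1048576 = 1989/65536.
Numerically: E[X] ≈ 0.0303.

E[X] = C(18,7)·2^(1−C(7,2)) = 1989/65536 ≈ 0.0303.


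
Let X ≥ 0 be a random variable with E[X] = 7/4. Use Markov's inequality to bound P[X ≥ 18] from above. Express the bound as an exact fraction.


μ = E[X] = 7/4, a = 18.
Markov: P[X ≥ 18] ≤ μ/a = (7/4)/18 = 7/72.
Numerically: ≈ 0.097.
(Since a = 18 > μ = 1.750, the bound 7/72 is < 1 and informative.)

P[X ≥ 18] ≤ 7/72 ≈ 0.097.


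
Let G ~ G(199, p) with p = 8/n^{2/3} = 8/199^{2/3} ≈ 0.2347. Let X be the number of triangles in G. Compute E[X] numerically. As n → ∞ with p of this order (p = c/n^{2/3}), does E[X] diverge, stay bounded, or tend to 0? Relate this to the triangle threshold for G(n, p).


Number of potential triangles: C(199, 3) = 1293699.
Each occurs with probability p³ ≈ (0.2347)³ ≈ 1.292897e-02.
By linearity: E[X] = C(199, 3)·p³ ≈ 1293699 · 1.292897e-02 ≈ 16726.1910.
Since α = 2/3 < 1, p = c/n^{2/3} ≫ 1/n is above the triangle threshold p ~ 1/n. Asymptotically E[X] ~ (c³/6)·n^{3(1−α)} = (8³/6)·n^{1} → ∞; triangles are abundant w.h.p.

E[X] ≈ 16726.1910; in regime p = Θ(1/n^{2/3}) E[X] diverges (above the triangle threshold p ~ 1/n).


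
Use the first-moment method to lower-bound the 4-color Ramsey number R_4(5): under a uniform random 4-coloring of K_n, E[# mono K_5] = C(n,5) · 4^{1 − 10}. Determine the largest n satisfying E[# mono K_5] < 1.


We need C(n, 5) · 4^{1 − 10} < 1, i.e. C(n, 5) < 4^{10 − 1} = 262144.
Check values of n near the boundary:
  n = 28: C(28, 5) = 98280; 98280 < 262144? YES
  n = 29: C(29, 5) = 118755; 118755 < 262144? YES
  n = 30: C(30, 5) = 142506; 142506 < 262144? YES
  n = 31: C(31, 5) = 169911; 169911 < 262144? YES
  n = 32: C(32, 5) = 201376; 201376 < 262144? YES
  n = 33: C(33, 5) = 237336; 237336 < 262144? YES
  n = 34: C(34, 5) = 278256; 278256 < 262144? NO
  n = 35: C(35, 5) = 324632; 324632 < 262144? NO
The largest n with C(n, 5) < 262144 is n = 33 (where E[X] = 29667/32768 ≈ 0.905). Hence R_4(5) > 33, i.e. R_4(5) ≥ 34.

Largest n = 33; hence R_4(5) > 33.


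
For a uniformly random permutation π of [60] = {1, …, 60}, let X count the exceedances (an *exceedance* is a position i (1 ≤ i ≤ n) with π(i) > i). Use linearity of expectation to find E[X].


Write X = Σ_{i=1}^{60} X_i, where X_i = 1_{π(i) > i}.
For each fixed i, π(i) is uniform over {1, …, 60} (marginal of a uniform permutation), so P[π(i) > i] = (n − i)/n. Summing: Σ_{i=1}^{60} (n − i)/n = (0 + 1 + … + 59)/60 = 60(60 − 1)/(2·60) = (60 − 1)/2.
Hence E[X] = Σ_{i=1}^{60} (60 − i)/60 = 59/2 ≈ 29.500.

E[X] = 59/2 = 29.500.


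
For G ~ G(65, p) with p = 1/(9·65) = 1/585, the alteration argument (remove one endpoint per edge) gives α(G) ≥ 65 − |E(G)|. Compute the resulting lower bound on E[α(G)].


E[|E(G)|] = C(65, 2)·p = 2080 · (1/585) = 32/9.
E[α(G)] ≥ n − E[|E(G)|] = 65 − 32/9 = 553/9.
Numerically: ≈ 61.4444.
(This is only a lower bound; the true E[α(G)] may be larger.)

E[α(G)] ≥ 553/9 ≈ 61.4444.


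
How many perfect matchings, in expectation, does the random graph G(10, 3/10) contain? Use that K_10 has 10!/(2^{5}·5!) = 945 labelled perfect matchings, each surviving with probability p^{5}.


K_10 has 10!/(2^{5}·5!) = 945 labelled perfect matchings.
For each such perfect matching H, let X_H = 1 if all 5 edges of H are present in G. Then P[X_H = 1] = p^{5} = (3/10)^{5} = 243/100000.
By linearity of expectation: E[X] = Σ_H E[X_H] = 945 · p^{5} = 945 · 243/100000 = 45927/20000.
Numerically: E[X] ≈ 2.3.

E[X] = 945 · (3/10)^{5} = 45927/20000 ≈ 2.3.


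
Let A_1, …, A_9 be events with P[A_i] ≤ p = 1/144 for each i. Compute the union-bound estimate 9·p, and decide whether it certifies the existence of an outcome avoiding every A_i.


Union bound: P[∪_{i=1}^{9} A_i] ≤ Σ_i P[A_i] ≤ 9·p = 9·(1/144) = 1/16.
Numerically: 1/16 ≈ 0.0625.
Is 1/16 < 1? YES.
Since P[∪ A_i] ≤ 1/16 < 1, the complement has P[∩ A_i^c] ≥ 1 − 1/16 = 15/16 > 0, so some outcome avoids every A_i.

9·p = 1/16 ≈ 0.0625; existence CERTIFIED by the union bound.


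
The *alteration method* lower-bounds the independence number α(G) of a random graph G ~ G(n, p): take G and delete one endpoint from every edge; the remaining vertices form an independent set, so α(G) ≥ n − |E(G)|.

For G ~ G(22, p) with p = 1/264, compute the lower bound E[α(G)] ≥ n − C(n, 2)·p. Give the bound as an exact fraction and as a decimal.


E[|E(G)|] = C(22, 2)·p = 231 · (1/264) = 7/8.
E[α(G)] ≥ n − E[|E(G)|] = 22 − 7/8 = 169/8.
Numerically: ≈ 21.125.
(This is only a lower bound; the true E[α(G)] may be larger.)

E[α(G)] ≥ 169/8 ≈ 21.125.


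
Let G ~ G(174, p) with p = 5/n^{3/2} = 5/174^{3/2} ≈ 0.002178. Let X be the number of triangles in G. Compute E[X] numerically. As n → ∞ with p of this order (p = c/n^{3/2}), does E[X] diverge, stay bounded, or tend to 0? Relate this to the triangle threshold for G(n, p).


Number of potential triangles: C(174, 3) = 862924.
Each occurs with probability p³ ≈ (0.002178)³ ≈ 1.033804e-08.
By linearity: E[X] = C(174, 3)·p³ ≈ 862924 · 1.033804e-08 ≈ 0.0089.
Since α = 3/2 > 1, p = c/n^{3/2} = o(1/n) is below the triangle threshold p ~ 1/n. Asymptotically E[X] ~ (c³/6)·n^{3(1−α)} = (5³/6)·n^{-1.5} → 0, so by Markov's inequality G has no triangles w.h.p.

E[X] ≈ 0.0089; in regime p = Θ(1/n^{3/2}) E[X] tends to 0 (below the triangle threshold p ~ 1/n).


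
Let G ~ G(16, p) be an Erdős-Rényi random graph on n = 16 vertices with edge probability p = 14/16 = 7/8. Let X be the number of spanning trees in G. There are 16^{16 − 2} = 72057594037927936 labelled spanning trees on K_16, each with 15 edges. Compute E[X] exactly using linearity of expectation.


K_16 has 16^{16 − 2} = 72057594037927936 labelled spanning trees.
For each such spanning tree H, let X_H = 1 if all 15 edges of H are present in G. Then P[X_H = 1] = p^{15} = (7/8)^{15} = 4747561509943/35184372088832.
Summing the indicators: E[X] = Σ_H E[X_H] = 72057594037927936 · p^{15} = 72057594037927936 · 4747561509943/35184372088832 = 9723005972363264.
Numerically: E[X] ≈ 9.72e+15.

E[X] = 72057594037927936 · (7/8)^{15} = 9723005972363264 ≈ 9.72e+15.


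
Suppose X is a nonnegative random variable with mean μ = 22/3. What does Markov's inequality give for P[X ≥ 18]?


μ = E[X] = 22/3, a = 18.
Markov: P[X ≥ 18] ≤ μ/a = (22/3)/18 = 11/27.
Numerically: ≈ 0.407407.
(Since a = 18 > μ = 7.333333, the bound 11/27 is < 1 and informative.)

P[X ≥ 18] ≤ 11/27 ≈ 0.407407.


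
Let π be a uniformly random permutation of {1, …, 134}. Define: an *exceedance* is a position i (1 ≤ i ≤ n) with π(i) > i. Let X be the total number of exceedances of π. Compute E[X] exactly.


Write X = Σ_{i=1}^{134} X_i, where X_i = 1_{π(i) > i}.
For each fixed i, π(i) is uniform over {1, …, 134} (marginal of a uniform permutation), so P[π(i) > i] = (n − i)/n. Summing: Σ_{i=1}^{134} (n − i)/n = (0 + 1 + … + 133)/134 = 134(134 − 1)/(2·134) = (134 − 1)/2.
Hence E[X] = Σ_{i=1}^{134} (134 − i)/134 = 133/2 ≈ 66.500000.

E[X] = 133/2 = 66.500000.


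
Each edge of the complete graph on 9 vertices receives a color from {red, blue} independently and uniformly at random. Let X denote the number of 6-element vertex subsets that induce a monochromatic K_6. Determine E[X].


Let X = Σ_S X_S over the C(9, 6) = 84 subsets S of size 6, where X_S = 1 if the K_6 on S is monochromatic.
For a fixed S, the K_6 on S has C(6, 2) = 15 edges. P[all 15 edges red] = (1/2)^15, and likewise for blue, so P[monochromatic] = 2·(1/2)^15 = 2^{1 − 15} = 1/16384.
Summing: E[X] = C(9, 6) · 2^{1 − 15} = 84 · 1/16384 = 21/4096.
Numerically: E[X] ≈ 0.005127.

E[X] = C(9,6)·2^(1−C(6,2)) = 21/4096 ≈ 0.005127.


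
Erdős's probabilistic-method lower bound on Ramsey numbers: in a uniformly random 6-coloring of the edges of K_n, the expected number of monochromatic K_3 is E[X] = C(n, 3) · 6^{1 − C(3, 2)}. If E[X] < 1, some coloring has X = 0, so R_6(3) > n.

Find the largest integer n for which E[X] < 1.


We need C(n, 3) · 6^{1 − 3} < 1, i.e. C(n, 3) < 6^{3 − 1} = 36.
Check values of n near the boundary:
  n = 5: C(5, 3) = 10; 10 < 36? YES
  n = 6: C(6, 3) = 20; 20 < 36? YES
  n = 7: C(7, 3) = 35; 35 < 36? YES
  n = 8: C(8, 3) = 56; 56 < 36? NO
  n = 9: C(9, 3) = 84; 84 < 36? NO
  n = 10: C(10, 3) = 120; 120 < 36? NO
The largest n with C(n, 3) < 36 is n = 7 (where E[X] = 35/36 ≈ 0.9722). Hence R_6(3) > 7, i.e. R_6(3) ≥ 8.

Largest n = 7; hence R_6(3) > 7.


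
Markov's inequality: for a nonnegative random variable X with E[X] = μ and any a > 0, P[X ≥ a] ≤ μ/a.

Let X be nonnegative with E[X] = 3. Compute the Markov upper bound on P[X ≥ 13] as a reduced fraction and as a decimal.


μ = E[X] = 3, a = 13.
Markov: P[X ≥ 13] ≤ μ/a = (3)/13 = 3/13.
Numerically: ≈ 0.231.
(Since a = 13 > μ = 3.000, the bound 3/13 is < 1 and informative.)

P[X ≥ 13] ≤ 3/13 ≈ 0.231.


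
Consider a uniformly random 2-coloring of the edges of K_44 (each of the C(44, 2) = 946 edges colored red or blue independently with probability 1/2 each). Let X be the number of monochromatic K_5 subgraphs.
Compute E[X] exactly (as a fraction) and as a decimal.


Let X = Σ_S X_S over the C(44, 5) = 1086008 subsets S of size 5, where X_S = 1 if the K_5 on S is monochromatic.
For a fixed S, the K_5 on S has C(5, 2) = 10 edges. P[all 10 edges red] = (1/2)^10, and likewise for blue, so P[monochromatic] = 2·(1/2)^10 = 2^{1 − 10} = 1/512.
By linearity: E[X] = C(44, 5) · 2^{1 − 10} = 1086008 · 1/512 = 135751/64.
Numerically: E[X] ≈ 2121.1094.

E[X] = C(44,5)·2^(1−C(5,2)) = 135751/64 ≈ 2121.1094.


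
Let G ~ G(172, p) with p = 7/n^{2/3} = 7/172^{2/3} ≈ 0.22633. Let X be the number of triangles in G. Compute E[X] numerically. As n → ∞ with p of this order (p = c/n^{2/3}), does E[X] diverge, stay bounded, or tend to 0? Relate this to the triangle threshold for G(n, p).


Number of potential triangles: C(172, 3) = 833340.
Each occurs with probability p³ ≈ (0.22633)³ ≈ 1.1594105e-02.
By linearity: E[X] = C(172, 3)·p³ ≈ 833340 · 1.1594105e-02 ≈ 9661.83140.
Since α = 2/3 < 1, p = c/n^{2/3} ≫ 1/n is above the triangle threshold p ~ 1/n. Asymptotically E[X] ~ (c³/6)·n^{3(1−α)} = (7³/6)·n^{1} → ∞; triangles are abundant w.h.p.

E[X] ≈ 9661.83140; in regime p = Θ(1/n^{2/3}) E[X] diverges (above the triangle threshold p ~ 1/n).


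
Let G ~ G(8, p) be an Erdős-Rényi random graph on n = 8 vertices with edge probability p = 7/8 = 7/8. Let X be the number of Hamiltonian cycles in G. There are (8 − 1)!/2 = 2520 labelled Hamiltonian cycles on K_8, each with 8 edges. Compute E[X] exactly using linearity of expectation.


K_8 has (8 − 1)!/2 = 2520 labelled Hamiltonian cycles.
For each such Hamiltonian cycle H, let X_H = 1 if all 8 edges of H are present in G. Then P[X_H = 1] = p^{8} = (7/8)^{8} = 5764801/16777216.
By linearity: E[X] = Σ_H E[X_H] = 2520 · p^{8} = 2520 · 5764801/16777216 = 1815912315/2097152.
Numerically: E[X] ≈ 866.

E[X] = 2520 · (7/8)^{8} = 1815912315/2097152 ≈ 866.


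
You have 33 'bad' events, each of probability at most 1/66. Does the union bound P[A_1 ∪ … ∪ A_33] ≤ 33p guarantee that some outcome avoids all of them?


Union bound: P[∪_{i=1}^{33} A_i] ≤ Σ_i P[A_i] ≤ 33·p = 33·(1/66) = 1/2.
Numerically: 1/2 ≈ 0.500000.
Is 1/2 < 1? YES.
Since P[∪ A_i] ≤ 1/2 < 1, the complement has P[∩ A_i^c] ≥ 1 − 1/2 = 1/2 > 0, so some outcome avoids every A_i.

33·p = 1/2 ≈ 0.500000; existence CERTIFIED by the union bound.


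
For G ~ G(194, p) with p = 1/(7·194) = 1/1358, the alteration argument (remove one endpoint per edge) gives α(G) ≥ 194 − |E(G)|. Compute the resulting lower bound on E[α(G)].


E[|E(G)|] = C(194, 2)·p = 18721 · (1/1358) = 193/14.
E[α(G)] ≥ n − E[|E(G)|] = 194 − 193/14 = 2523/14.
Numerically: ≈ 180.2143.
(This is only a lower bound; the true E[α(G)] may be larger.)

E[α(G)] ≥ 2523/14 ≈ 180.2143.


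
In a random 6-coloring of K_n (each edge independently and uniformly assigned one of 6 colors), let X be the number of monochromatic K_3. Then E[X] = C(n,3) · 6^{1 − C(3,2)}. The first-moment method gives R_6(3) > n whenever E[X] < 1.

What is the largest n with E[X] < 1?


We need C(n, 3) · 6^{1 − 3} < 1, i.e. C(n, 3) < 6^{3 − 1} = 36.
Check values of n near the boundary:
  n = 4: C(4, 3) = 4; 4 < 36? YES
  n = 5: C(5, 3) = 10; 10 < 36? YES
  n = 6: C(6, 3) = 20; 20 < 36? YES
  n = 7: C(7, 3) = 35; 35 < 36? YES
  n = 8: C(8, 3) = 56; 56 < 36? NO
  n = 9: C(9, 3) = 84; 84 < 36? NO
The largest n with C(n, 3) < 36 is n = 7 (where E[X] = 35/36 ≈ 0.9722222). Hence R_6(3) > 7, i.e. R_6(3) ≥ 8.

Largest n = 7; hence R_6(3) > 7.


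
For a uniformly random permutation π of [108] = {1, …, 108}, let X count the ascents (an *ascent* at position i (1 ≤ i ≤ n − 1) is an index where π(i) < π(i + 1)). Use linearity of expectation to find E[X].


Write X = Σ X_I over i = 1, …, 107, with X_I the indicator of one ascent.
There are 107 indicators.
For each fixed i, the pair (π(i), π(i+1)) is a uniformly random ordered pair of distinct values from {1, …, 108}; by symmetry P[π(i) < π(i+1)] = 1/2.
By linearity: E[X] = 107 · (1/2) = (108 − 1) · (1/2) = 107/2 ≈ 53.5000.

E[X] = 107/2 = 53.5000.


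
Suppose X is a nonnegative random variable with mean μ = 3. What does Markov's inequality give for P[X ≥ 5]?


μ = E[X] = 3, a = 5.
Markov: P[X ≥ 5] ≤ μ/a = (3)/5 = 3/5.
Numerically: ≈ 0.6000.
(Since a = 5 > μ = 3.0000, the bound 3/5 is < 1 and informative.)

P[X ≥ 5] ≤ 3/5 ≈ 0.6000.


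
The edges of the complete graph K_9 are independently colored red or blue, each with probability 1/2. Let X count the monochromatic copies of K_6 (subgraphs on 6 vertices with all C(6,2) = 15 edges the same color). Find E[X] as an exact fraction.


Let X = Σ_S X_S over the C(9, 6) = 84 subsets S of size 6, where X_S = 1 if the K_6 on S is monochromatic.
For a fixed S, the K_6 on S has C(6, 2) = 15 edges. P[all 15 edges red] = (1/2)^15, and likewise for blue, so P[monochromatic] = 2·(1/2)^15 = 2^{1 − 15} = 1/16384.
By linearity of expectation: E[X] = C(9, 6) · 2^{1 − 15} = 84 · 1/16384 = 21/4096.
Numerically: E[X] ≈ 0.00513.

E[X] = C(9,6)·2^(1−C(6,2)) = 21/4096 ≈ 0.00513.


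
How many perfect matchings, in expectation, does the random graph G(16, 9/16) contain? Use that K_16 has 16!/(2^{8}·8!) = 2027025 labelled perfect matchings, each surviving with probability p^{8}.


K_16 has 16!/(2^{8}·8!) = 2027025 labelled perfect matchings.
For each such perfect matching H, let X_H = 1 if all 8 edges of H are present in G. Then P[X_H = 1] = p^{8} = (9/16)^{8} = 43046721/4294967296.
By linearity: E[X] = Σ_H E[X_H] = 2027025 · p^{8} = 2027025 · 43046721/4294967296 = 87256779635025/4294967296.
Numerically: E[X] ≈ 2.03e+04.

E[X] = 2027025 · (9/16)^{8} = 87256779635025/4294967296 ≈ 2.03e+04.
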